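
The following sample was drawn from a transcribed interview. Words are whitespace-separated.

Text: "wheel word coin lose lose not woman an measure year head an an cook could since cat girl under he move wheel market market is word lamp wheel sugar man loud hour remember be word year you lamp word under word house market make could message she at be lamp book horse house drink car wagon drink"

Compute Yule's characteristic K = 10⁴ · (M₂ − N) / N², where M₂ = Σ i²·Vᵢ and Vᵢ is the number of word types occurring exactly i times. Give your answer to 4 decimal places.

Frequencies: word:5, wheel:3, an:3, market:3, lamp:3, lose:2, year:2, could:2, under:2, be:2, house:2, drink:2, coin:1, not:1, woman:1, measure:1, head:1, cook:1, since:1, cat:1, … (18 more, each freq 1)
N = 57. Frequency spectrum: V_1=26, V_2=7, V_3=4, V_5=1
M₂ = 1²·26 + 2²·7 + 3²·4 + 5²·1 = 115
K = 10000 × (115 − 57) / 57² = 178.5165

178.5165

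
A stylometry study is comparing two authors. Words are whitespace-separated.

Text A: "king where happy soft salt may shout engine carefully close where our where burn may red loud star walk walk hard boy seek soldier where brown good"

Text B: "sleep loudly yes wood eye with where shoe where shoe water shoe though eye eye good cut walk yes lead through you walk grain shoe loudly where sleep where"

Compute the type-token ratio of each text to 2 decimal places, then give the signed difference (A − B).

TTR(A) = 22/27 = 0.81
TTR(B) = 17/29 = 0.59
Difference = 0.81 − 0.59 = 0.22

0.22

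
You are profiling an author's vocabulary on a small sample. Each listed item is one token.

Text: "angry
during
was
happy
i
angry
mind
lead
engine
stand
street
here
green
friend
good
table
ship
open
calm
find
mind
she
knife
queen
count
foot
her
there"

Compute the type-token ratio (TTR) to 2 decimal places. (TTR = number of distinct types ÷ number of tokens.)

N = 28 tokens, V = 26 types.
TTR = V / N = 26 / 28 = 0.93

0.93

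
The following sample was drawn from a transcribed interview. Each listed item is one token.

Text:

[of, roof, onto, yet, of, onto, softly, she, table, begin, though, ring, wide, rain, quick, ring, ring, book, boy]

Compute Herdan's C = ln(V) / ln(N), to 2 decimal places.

N = 19, V = 15.
ln(V) = 2.708050, ln(N) = 2.944439
C = 2.708050 / 2.944439 = 0.92

0.92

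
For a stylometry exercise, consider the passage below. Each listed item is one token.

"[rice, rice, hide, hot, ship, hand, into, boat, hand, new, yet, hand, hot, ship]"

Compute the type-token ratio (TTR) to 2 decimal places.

N = 14 tokens, V = 9 types.
TTR = V / N = 9 / 14 = 0.64

0.64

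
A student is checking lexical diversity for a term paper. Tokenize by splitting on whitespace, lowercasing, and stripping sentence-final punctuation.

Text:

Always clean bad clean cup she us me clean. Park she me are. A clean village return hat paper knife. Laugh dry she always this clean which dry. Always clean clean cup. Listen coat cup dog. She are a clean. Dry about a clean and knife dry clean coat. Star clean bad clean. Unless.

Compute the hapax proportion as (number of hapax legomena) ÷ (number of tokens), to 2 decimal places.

Frequencies: clean:12, she:4, dry:4, always:3, cup:3, a:3, bad:2, me:2, are:2, knife:2, coat:2, us:1, park:1, village:1, return:1, hat:1, paper:1, laugh:1, this:1, which:1, … (6 more, each freq 1)
Hapax count = 15; token count = 54.
Ratio = 15 / 54 = 0.28

0.28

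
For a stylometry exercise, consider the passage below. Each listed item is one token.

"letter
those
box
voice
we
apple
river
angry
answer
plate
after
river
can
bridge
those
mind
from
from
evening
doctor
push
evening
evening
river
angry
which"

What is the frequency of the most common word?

3

Frequencies: river:3, evening:3, those:2, angry:2, from:2, letter:1, box:1, voice:1, we:1, apple:1, answer:1, plate:1, after:1, can:1, bridge:1, mind:1, doctor:1, push:1, which:1
Most common: 'river' with frequency 3.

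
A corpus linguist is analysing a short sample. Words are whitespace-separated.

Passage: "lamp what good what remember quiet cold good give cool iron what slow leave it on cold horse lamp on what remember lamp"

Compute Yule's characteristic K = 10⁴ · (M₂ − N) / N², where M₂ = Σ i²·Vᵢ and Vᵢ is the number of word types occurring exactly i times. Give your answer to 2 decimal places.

491.49

Frequencies: what:4, lamp:3, good:2, remember:2, cold:2, on:2, quiet:1, give:1, cool:1, iron:1, slow:1, leave:1, it:1, horse:1
N = 23. Frequency spectrum: V_1=8, V_2=4, V_3=1, V_4=1
M₂ = 1²·8 + 2²·4 + 3²·1 + 4²·1 = 49
K = 10000 × (49 − 23) / 23² = 491.49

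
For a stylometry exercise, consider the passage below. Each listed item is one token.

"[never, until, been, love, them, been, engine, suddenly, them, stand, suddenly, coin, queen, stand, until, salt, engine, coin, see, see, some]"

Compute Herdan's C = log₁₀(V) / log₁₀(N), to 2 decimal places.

N = 21, V = 13.
log₁₀(V) = 1.113943, log₁₀(N) = 1.322219
C = 1.113943 / 1.322219 = 0.84

0.84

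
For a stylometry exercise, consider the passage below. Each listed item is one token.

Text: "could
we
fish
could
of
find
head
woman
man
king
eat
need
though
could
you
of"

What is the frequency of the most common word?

3

Frequencies: could:3, of:2, we:1, fish:1, find:1, head:1, woman:1, man:1, king:1, eat:1, need:1, though:1, you:1
Most common: 'could' with frequency 3.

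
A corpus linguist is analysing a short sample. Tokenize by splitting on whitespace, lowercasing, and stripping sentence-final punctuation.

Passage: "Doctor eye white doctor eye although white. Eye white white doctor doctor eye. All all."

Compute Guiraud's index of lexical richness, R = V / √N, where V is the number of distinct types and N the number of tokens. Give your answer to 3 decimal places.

1.291

N = 15, V = 5.
√N = 3.872983
R = 5 / 3.872983 = 1.291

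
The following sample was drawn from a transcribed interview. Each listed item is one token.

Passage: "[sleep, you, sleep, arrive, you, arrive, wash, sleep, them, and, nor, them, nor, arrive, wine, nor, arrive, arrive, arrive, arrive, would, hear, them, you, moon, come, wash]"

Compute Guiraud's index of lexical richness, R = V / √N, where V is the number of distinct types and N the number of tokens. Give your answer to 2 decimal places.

2.31

N = 27, V = 12.
√N = 5.196152
R = 12 / 5.196152 = 2.31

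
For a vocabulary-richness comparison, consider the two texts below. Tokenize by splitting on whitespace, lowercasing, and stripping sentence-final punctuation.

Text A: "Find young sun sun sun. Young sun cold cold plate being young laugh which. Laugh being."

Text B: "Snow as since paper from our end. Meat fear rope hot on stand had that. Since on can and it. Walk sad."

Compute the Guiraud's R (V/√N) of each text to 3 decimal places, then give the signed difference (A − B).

-2.264

A: V=8, N=16, R=2.000
B: V=20, N=22, R=4.264
Difference = 2.000 − 4.264 = -2.264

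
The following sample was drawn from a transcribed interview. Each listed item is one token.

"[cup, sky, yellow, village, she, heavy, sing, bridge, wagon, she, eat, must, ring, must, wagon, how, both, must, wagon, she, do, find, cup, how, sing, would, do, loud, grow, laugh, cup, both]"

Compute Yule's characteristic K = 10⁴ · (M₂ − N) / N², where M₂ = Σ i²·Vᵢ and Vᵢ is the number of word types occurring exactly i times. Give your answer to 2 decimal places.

312.50

Frequencies: cup:3, she:3, wagon:3, must:3, sing:2, how:2, both:2, do:2, sky:1, yellow:1, village:1, heavy:1, bridge:1, eat:1, ring:1, find:1, would:1, loud:1, grow:1, laugh:1
N = 32. Frequency spectrum: V_1=12, V_2=4, V_3=4
M₂ = 1²·12 + 2²·4 + 3²·4 = 64
K = 10000 × (64 − 32) / 32² = 312.50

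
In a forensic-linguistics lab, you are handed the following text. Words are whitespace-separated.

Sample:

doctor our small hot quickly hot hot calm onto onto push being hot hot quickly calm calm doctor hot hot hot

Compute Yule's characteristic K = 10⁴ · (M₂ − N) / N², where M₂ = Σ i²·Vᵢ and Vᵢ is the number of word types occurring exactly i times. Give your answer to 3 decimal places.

1541.950

Frequencies: hot:8, calm:3, doctor:2, quickly:2, onto:2, our:1, small:1, push:1, being:1
N = 21. Frequency spectrum: V_1=4, V_2=3, V_3=1, V_8=1
M₂ = 1²·4 + 2²·3 + 3²·1 + 8²·1 = 89
K = 10000 × (89 − 21) / 21² = 1541.950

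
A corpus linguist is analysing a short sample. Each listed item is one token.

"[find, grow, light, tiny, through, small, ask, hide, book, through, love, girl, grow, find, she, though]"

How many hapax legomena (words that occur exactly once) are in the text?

10

Frequencies: find:2, grow:2, through:2, light:1, tiny:1, small:1, ask:1, hide:1, book:1, love:1, girl:1, she:1, though:1
Hapax (freq=1): ask, book, girl, hide, light, love, she, small, though, tiny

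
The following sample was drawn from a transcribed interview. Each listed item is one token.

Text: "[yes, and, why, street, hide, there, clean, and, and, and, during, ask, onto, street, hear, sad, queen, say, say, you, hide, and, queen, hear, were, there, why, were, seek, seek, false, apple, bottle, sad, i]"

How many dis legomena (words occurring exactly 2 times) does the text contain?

10

Frequencies: and:5, why:2, street:2, hide:2, there:2, hear:2, sad:2, queen:2, say:2, were:2, seek:2, yes:1, clean:1, during:1, ask:1, onto:1, you:1, false:1, apple:1, bottle:1, … (1 more, each freq 1)
Words with frequency 2: hear, hide, queen, sad, say, seek, street, there, were, why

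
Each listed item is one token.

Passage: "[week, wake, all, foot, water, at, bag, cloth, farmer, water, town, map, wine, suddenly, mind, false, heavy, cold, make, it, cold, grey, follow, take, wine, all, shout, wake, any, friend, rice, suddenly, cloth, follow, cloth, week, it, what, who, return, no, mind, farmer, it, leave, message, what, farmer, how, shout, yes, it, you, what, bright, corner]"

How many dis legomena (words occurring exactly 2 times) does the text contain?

Frequencies: it:4, cloth:3, farmer:3, what:3, week:2, wake:2, all:2, water:2, wine:2, suddenly:2, mind:2, cold:2, follow:2, shout:2, foot:1, at:1, bag:1, town:1, map:1, false:1, … (17 more, each freq 1)
Words with frequency 2: all, cold, follow, mind, shout, suddenly, wake, water, week, wine

10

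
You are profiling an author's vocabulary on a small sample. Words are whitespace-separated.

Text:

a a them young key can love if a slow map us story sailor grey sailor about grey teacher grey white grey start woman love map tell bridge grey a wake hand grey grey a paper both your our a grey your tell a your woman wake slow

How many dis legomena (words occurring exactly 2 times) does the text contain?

7

Frequencies: grey:8, a:7, your:3, love:2, slow:2, map:2, sailor:2, woman:2, tell:2, wake:2, them:1, young:1, key:1, can:1, if:1, us:1, story:1, about:1, teacher:1, white:1, … (6 more, each freq 1)
Words with frequency 2: love, map, sailor, slow, tell, wake, woman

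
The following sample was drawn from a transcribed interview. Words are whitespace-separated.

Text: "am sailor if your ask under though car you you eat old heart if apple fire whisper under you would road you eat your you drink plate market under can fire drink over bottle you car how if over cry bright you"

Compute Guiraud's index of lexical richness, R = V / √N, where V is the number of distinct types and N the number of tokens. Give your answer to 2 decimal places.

4.01

N = 42, V = 26.
√N = 6.480741
R = 26 / 6.480741 = 4.01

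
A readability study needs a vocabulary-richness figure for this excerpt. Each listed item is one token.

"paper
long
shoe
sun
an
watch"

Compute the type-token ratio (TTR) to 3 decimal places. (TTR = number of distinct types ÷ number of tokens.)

N = 6 tokens, V = 6 types.
TTR = V / N = 6 / 6 = 1.000

1.000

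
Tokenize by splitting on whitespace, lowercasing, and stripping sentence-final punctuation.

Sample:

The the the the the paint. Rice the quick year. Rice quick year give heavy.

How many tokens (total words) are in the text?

15

Tokens: the, the, the, the, the, paint, rice, the, quick, year, rice, quick, year, give, heavy
N = 15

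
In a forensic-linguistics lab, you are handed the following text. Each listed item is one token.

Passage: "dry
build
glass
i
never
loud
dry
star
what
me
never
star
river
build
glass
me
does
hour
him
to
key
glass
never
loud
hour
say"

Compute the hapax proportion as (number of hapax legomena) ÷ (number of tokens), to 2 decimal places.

0.31

Frequencies: glass:3, never:3, dry:2, build:2, loud:2, star:2, me:2, hour:2, i:1, what:1, river:1, does:1, him:1, to:1, key:1, say:1
Hapax count = 8; token count = 26.
Ratio = 8 / 26 = 0.31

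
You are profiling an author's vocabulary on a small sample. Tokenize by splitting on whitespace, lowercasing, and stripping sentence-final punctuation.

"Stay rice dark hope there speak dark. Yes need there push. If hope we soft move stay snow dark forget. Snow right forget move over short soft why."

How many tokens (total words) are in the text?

Tokens: stay, rice, dark, hope, there, speak, dark, yes, need, there, push, if, hope, we, soft, move, stay, snow, dark, forget, snow, right, forget, move, over, short, soft, why
N = 28

28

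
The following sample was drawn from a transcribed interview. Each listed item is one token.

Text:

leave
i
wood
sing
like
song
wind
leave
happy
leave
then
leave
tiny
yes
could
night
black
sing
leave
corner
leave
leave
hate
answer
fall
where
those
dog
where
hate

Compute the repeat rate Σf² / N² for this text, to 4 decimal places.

0.0867

Frequencies: leave:7, sing:2, hate:2, where:2, i:1, wood:1, like:1, song:1, wind:1, happy:1, then:1, tiny:1, yes:1, could:1, night:1, black:1, corner:1, answer:1, fall:1, those:1, … (1 more, each freq 1)
Σf² = 78; N² = 900
Repeat rate = 78 / 900 = 0.0867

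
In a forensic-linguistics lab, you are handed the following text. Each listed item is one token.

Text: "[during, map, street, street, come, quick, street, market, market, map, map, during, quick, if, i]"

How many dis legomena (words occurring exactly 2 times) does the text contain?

Frequencies: map:3, street:3, during:2, quick:2, market:2, come:1, if:1, i:1
Words with frequency 2: during, market, quick

3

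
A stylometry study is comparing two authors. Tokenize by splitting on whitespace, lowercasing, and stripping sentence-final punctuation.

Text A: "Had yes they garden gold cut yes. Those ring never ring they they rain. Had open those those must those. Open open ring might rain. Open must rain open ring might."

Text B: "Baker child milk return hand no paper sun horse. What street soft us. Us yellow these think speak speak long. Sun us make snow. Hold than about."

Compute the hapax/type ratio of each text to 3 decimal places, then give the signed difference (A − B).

-0.562

A: hapax=4, V=13, ratio=0.308
B: hapax=20, V=23, ratio=0.870
Difference = 0.308 − 0.870 = -0.562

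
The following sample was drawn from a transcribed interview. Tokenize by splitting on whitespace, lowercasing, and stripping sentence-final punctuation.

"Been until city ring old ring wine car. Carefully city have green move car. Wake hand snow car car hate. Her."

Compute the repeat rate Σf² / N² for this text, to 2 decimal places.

0.08

Frequencies: car:4, city:2, ring:2, been:1, until:1, old:1, wine:1, carefully:1, have:1, green:1, move:1, wake:1, hand:1, snow:1, hate:1, her:1
Σf² = 37; N² = 441
Repeat rate = 37 / 441 = 0.08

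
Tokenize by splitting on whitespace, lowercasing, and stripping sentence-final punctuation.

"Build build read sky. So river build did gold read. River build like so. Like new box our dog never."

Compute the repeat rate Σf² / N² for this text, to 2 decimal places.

0.10

Frequencies: build:4, read:2, so:2, river:2, like:2, sky:1, did:1, gold:1, new:1, box:1, our:1, dog:1, never:1
Σf² = 40; N² = 400
Repeat rate = 40 / 400 = 0.10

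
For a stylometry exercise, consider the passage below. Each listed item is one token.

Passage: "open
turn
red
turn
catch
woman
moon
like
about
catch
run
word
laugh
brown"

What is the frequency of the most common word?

2

Frequencies: turn:2, catch:2, open:1, red:1, woman:1, moon:1, like:1, about:1, run:1, word:1, laugh:1, brown:1
Most common: 'turn' with frequency 2.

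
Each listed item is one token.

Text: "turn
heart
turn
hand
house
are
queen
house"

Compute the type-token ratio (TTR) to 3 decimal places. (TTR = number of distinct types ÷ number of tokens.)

0.750

N = 8 tokens, V = 6 types.
TTR = V / N = 6 / 8 = 0.750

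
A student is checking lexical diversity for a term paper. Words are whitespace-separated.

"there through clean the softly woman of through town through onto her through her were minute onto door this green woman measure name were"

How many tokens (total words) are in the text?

24

Tokens: there, through, clean, the, softly, woman, of, through, town, through, onto, her, through, her, were, minute, onto, door, this, green, woman, measure, name, were
N = 24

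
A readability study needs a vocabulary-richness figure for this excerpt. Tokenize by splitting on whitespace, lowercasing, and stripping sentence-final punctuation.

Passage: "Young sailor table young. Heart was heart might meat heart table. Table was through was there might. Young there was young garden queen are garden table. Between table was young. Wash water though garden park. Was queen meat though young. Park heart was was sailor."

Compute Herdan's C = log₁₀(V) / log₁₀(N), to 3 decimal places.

N = 45, V = 17.
log₁₀(V) = 1.230449, log₁₀(N) = 1.653213
C = 1.230449 / 1.653213 = 0.744

0.744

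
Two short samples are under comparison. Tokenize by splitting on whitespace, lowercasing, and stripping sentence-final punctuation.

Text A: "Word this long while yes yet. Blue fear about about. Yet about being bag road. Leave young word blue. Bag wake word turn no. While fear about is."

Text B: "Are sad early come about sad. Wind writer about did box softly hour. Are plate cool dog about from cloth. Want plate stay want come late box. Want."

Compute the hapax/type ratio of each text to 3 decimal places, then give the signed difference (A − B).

-0.021

A: hapax=11, V=18, ratio=0.611
B: hapax=12, V=19, ratio=0.632
Difference = 0.611 − 0.632 = -0.021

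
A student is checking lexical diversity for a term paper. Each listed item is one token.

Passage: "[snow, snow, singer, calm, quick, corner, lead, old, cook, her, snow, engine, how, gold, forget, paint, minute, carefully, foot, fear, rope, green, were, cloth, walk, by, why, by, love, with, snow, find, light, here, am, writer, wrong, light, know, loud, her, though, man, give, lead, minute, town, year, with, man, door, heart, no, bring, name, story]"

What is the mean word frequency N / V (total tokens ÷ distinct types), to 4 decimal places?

N = 56 tokens, V = 46 types.
Mean frequency = N / V = 56 / 46 = 1.2174

1.2174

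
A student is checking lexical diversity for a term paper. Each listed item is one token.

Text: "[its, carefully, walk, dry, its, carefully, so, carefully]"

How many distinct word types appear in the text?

5

Distinct types: {carefully, dry, its, so, walk}
V = 5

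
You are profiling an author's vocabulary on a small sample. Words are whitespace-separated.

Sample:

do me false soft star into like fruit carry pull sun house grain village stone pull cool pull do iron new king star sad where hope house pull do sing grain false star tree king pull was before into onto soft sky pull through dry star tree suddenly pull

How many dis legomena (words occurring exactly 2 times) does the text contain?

7

Frequencies: pull:7, star:4, do:3, false:2, soft:2, into:2, house:2, grain:2, king:2, tree:2, me:1, like:1, fruit:1, carry:1, sun:1, village:1, stone:1, cool:1, iron:1, new:1, … (11 more, each freq 1)
Words with frequency 2: false, grain, house, into, king, soft, tree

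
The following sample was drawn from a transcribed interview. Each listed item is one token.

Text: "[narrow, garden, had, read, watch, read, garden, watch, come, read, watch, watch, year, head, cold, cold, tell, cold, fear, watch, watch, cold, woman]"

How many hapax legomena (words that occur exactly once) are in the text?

Frequencies: watch:6, cold:4, read:3, garden:2, narrow:1, had:1, come:1, year:1, head:1, tell:1, fear:1, woman:1
Hapax (freq=1): come, fear, had, head, narrow, tell, woman, year

8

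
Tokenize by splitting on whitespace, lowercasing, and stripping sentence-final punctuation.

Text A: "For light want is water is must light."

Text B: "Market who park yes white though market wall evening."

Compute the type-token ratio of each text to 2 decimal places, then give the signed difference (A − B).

-0.14

TTR(A) = 6/8 = 0.75
TTR(B) = 8/9 = 0.89
Difference = 0.75 − 0.89 = -0.14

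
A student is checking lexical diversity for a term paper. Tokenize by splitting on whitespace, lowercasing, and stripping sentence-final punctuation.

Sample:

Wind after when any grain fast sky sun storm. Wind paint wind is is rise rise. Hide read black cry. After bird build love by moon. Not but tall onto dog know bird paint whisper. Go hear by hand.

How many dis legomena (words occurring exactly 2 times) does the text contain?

6

Frequencies: wind:3, after:2, paint:2, is:2, rise:2, bird:2, by:2, when:1, any:1, grain:1, fast:1, sky:1, sun:1, storm:1, hide:1, read:1, black:1, cry:1, build:1, love:1, … (11 more, each freq 1)
Words with frequency 2: after, bird, by, is, paint, rise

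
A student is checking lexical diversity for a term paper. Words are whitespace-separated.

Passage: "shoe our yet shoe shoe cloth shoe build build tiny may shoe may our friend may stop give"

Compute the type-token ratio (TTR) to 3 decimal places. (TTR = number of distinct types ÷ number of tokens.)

0.556

N = 18 tokens, V = 10 types.
TTR = V / N = 10 / 18 = 0.556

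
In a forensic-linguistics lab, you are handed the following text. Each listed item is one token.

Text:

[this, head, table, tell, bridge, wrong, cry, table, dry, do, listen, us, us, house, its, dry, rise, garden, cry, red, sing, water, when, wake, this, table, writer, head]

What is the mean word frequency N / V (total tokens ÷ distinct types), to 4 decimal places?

1.3333

N = 28 tokens, V = 21 types.
Mean frequency = N / V = 28 / 21 = 1.3333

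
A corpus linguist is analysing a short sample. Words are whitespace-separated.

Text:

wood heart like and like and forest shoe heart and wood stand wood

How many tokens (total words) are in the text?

Tokens: wood, heart, like, and, like, and, forest, shoe, heart, and, wood, stand, wood
N = 13

13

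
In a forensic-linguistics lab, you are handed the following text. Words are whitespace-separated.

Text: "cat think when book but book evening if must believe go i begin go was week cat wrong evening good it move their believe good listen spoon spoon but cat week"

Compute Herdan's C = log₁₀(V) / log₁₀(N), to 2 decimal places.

0.89

N = 31, V = 21.
log₁₀(V) = 1.322219, log₁₀(N) = 1.491362
C = 1.322219 / 1.491362 = 0.89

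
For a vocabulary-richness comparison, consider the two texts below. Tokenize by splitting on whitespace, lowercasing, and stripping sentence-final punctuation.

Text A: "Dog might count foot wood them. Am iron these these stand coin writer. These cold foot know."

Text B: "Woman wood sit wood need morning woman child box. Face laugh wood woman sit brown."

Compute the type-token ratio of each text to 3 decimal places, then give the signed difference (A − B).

0.157

TTR(A) = 14/17 = 0.824
TTR(B) = 10/15 = 0.667
Difference = 0.824 − 0.667 = 0.157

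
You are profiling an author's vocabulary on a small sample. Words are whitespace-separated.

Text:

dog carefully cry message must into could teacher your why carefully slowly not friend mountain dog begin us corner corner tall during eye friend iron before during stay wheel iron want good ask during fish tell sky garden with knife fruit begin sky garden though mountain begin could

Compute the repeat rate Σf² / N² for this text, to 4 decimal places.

0.0339

Frequencies: begin:3, during:3, dog:2, carefully:2, could:2, friend:2, mountain:2, corner:2, iron:2, sky:2, garden:2, cry:1, message:1, must:1, into:1, teacher:1, your:1, why:1, slowly:1, not:1, … (15 more, each freq 1)
Σf² = 78; N² = 2304
Repeat rate = 78 / 2304 = 0.0339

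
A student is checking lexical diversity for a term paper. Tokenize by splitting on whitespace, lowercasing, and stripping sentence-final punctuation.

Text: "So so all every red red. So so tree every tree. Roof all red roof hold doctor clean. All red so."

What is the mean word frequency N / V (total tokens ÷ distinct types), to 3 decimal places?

2.333

N = 21 tokens, V = 9 types.
Mean frequency = N / V = 21 / 9 = 2.333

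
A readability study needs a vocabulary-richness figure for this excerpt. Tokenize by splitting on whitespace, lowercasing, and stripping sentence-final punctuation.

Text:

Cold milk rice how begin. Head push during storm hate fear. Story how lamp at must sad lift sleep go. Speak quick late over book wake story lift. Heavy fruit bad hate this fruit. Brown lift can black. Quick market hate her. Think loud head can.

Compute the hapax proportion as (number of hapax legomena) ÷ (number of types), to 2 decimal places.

0.78

Frequencies: hate:3, lift:3, how:2, head:2, story:2, quick:2, fruit:2, can:2, cold:1, milk:1, rice:1, begin:1, push:1, during:1, storm:1, fear:1, lamp:1, at:1, must:1, sad:1, … (16 more, each freq 1)
Hapax count = 28; type count = 36.
Ratio = 28 / 36 = 0.78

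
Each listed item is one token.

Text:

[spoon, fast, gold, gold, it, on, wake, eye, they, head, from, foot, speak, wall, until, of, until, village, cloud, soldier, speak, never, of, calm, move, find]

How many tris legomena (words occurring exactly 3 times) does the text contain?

Frequencies: gold:2, speak:2, until:2, of:2, spoon:1, fast:1, it:1, on:1, wake:1, eye:1, they:1, head:1, from:1, foot:1, wall:1, village:1, cloud:1, soldier:1, never:1, calm:1, … (2 more, each freq 1)
Words with frequency 3: (none)

0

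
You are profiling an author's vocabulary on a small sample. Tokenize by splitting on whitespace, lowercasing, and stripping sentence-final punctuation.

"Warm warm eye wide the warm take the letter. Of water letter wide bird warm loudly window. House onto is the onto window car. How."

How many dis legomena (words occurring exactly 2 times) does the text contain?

Frequencies: warm:4, the:3, wide:2, letter:2, window:2, onto:2, eye:1, take:1, of:1, water:1, bird:1, loudly:1, house:1, is:1, car:1, how:1
Words with frequency 2: letter, onto, wide, window

4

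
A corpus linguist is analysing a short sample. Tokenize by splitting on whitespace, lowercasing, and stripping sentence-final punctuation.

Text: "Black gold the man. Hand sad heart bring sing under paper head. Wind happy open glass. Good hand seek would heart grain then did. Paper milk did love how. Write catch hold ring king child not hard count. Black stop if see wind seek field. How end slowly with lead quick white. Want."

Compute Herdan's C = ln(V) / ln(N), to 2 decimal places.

0.96

N = 53, V = 45.
ln(V) = 3.806662, ln(N) = 3.970292
C = 3.806662 / 3.970292 = 0.96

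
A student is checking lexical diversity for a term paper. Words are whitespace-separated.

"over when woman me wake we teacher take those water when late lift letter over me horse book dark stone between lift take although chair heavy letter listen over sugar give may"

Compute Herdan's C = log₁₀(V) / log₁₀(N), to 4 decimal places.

N = 32, V = 25.
log₁₀(V) = 1.397940, log₁₀(N) = 1.505150
C = 1.397940 / 1.505150 = 0.9288

0.9288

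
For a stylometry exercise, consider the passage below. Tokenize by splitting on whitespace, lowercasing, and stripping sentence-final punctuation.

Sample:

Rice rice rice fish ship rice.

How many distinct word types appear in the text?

Distinct types: {fish, rice, ship}
V = 3

3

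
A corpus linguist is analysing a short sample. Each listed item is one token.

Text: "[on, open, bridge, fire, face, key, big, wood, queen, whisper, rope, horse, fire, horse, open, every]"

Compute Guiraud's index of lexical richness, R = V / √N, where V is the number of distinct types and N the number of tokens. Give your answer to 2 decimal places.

3.25

N = 16, V = 13.
√N = 4.000000
R = 13 / 4.000000 = 3.25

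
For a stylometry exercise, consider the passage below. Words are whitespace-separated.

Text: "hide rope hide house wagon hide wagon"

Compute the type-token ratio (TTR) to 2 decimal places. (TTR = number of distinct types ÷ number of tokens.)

N = 7 tokens, V = 4 types.
TTR = V / N = 4 / 7 = 0.57

0.57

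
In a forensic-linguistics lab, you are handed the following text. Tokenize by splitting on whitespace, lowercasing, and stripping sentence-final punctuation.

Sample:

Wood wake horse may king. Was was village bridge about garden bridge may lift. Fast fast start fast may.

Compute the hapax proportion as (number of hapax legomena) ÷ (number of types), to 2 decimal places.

Frequencies: may:3, fast:3, was:2, bridge:2, wood:1, wake:1, horse:1, king:1, village:1, about:1, garden:1, lift:1, start:1
Hapax count = 9; type count = 13.
Ratio = 9 / 13 = 0.69

0.69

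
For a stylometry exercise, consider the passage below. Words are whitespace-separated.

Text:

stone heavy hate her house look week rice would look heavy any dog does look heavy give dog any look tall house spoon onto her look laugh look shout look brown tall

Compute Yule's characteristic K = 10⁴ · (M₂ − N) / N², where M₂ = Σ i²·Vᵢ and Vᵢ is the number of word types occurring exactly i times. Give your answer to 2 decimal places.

Frequencies: look:7, heavy:3, her:2, house:2, any:2, dog:2, tall:2, stone:1, hate:1, week:1, rice:1, would:1, does:1, give:1, spoon:1, onto:1, laugh:1, shout:1, brown:1
N = 32. Frequency spectrum: V_1=12, V_2=5, V_3=1, V_7=1
M₂ = 1²·12 + 2²·5 + 3²·1 + 7²·1 = 90
K = 10000 × (90 − 32) / 32² = 566.41

566.41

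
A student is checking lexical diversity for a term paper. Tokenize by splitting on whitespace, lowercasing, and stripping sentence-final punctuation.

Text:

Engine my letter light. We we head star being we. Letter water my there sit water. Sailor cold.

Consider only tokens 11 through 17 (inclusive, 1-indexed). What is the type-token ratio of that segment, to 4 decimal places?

Segment tokens 11–17: letter, water, my, there, sit, water, sailor
Segment N = 7, segment V = 6.
TTR = 6 / 7 = 0.8571

0.8571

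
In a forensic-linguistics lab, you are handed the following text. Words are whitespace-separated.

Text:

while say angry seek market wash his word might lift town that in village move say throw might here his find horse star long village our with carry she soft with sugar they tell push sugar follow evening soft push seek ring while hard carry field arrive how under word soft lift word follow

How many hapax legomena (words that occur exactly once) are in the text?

Frequencies: word:3, soft:3, while:2, say:2, seek:2, his:2, might:2, lift:2, village:2, with:2, carry:2, sugar:2, push:2, follow:2, angry:1, market:1, wash:1, town:1, that:1, in:1, … (18 more, each freq 1)
Hapax (freq=1): angry, arrive, evening, field, find, hard, here, horse, how, in, long, market, move, our, ring, she, star, tell, that, they, throw, town, under, wash

24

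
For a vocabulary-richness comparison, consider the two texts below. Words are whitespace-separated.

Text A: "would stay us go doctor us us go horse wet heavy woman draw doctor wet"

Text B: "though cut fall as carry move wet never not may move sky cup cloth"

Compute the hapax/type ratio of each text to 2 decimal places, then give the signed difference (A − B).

-0.32

A: hapax=6, V=10, ratio=0.60
B: hapax=12, V=13, ratio=0.92
Difference = 0.60 − 0.92 = -0.32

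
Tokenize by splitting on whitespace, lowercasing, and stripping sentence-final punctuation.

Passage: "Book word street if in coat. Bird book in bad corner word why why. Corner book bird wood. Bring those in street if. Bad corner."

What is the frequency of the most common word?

Frequencies: book:3, in:3, corner:3, word:2, street:2, if:2, bird:2, bad:2, why:2, coat:1, wood:1, bring:1, those:1
Most common: 'book' with frequency 3.

3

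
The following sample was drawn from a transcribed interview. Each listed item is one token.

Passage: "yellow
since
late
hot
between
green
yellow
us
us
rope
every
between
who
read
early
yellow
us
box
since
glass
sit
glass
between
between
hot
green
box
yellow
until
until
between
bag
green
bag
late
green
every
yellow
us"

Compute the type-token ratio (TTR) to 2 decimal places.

N = 39 tokens, V = 17 types.
TTR = V / N = 17 / 39 = 0.44

0.44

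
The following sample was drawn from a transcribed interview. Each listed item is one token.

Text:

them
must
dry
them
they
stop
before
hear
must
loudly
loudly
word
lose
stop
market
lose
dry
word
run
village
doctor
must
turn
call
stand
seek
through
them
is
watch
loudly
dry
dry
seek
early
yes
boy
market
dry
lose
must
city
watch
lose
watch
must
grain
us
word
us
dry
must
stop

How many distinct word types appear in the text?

Distinct types: {before, boy, call, city, doctor, dry, early, grain, hear, is, lose, loudly, market, must, run, seek, stand, stop, them, they, through, turn, us, village, watch, word, yes}
V = 27

27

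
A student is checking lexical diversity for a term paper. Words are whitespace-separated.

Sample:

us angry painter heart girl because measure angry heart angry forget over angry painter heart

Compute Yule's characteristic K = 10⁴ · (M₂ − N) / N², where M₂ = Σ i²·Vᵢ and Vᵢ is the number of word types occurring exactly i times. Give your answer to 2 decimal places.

888.89

Frequencies: angry:4, heart:3, painter:2, us:1, girl:1, because:1, measure:1, forget:1, over:1
N = 15. Frequency spectrum: V_1=6, V_2=1, V_3=1, V_4=1
M₂ = 1²·6 + 2²·1 + 3²·1 + 4²·1 = 35
K = 10000 × (35 − 15) / 15² = 888.89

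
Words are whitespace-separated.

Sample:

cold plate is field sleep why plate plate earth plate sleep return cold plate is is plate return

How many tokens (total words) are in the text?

Tokens: cold, plate, is, field, sleep, why, plate, plate, earth, plate, sleep, return, cold, plate, is, is, plate, return
N = 18

18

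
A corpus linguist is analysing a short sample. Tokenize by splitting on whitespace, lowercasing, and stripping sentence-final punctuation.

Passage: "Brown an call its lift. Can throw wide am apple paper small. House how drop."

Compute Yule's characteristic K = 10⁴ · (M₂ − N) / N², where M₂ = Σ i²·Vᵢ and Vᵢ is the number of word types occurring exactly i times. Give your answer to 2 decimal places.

0.00

Frequencies: brown:1, an:1, call:1, its:1, lift:1, can:1, throw:1, wide:1, am:1, apple:1, paper:1, small:1, house:1, how:1, drop:1
N = 15. Frequency spectrum: V_1=15
M₂ = 1²·15 = 15
K = 10000 × (15 − 15) / 15² = 0.00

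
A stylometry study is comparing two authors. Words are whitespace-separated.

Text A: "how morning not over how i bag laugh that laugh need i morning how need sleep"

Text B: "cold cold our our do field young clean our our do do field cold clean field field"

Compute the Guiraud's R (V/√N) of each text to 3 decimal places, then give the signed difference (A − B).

A: V=10, N=16, R=2.500
B: V=6, N=17, R=1.455
Difference = 2.500 − 1.455 = 1.045

1.045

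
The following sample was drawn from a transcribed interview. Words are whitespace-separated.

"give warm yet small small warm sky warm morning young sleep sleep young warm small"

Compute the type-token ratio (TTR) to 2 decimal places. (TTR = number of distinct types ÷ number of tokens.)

N = 15 tokens, V = 8 types.
TTR = V / N = 8 / 15 = 0.53

0.53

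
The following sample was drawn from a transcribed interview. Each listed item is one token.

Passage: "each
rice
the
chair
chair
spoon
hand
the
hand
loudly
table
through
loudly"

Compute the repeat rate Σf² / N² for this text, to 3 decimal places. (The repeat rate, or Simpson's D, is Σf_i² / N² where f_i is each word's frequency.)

0.124

Frequencies: the:2, chair:2, hand:2, loudly:2, each:1, rice:1, spoon:1, table:1, through:1
Σf² = 21; N² = 169
Repeat rate = 21 / 169 = 0.124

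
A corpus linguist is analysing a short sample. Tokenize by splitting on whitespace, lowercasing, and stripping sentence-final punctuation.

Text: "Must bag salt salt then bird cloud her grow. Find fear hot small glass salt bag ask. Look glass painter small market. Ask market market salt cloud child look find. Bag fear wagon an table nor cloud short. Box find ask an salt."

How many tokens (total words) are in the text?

Tokens: must, bag, salt, salt, then, bird, cloud, her, grow, find, fear, hot, small, glass, salt, bag, ask, look, glass, painter, small, market, ask, market, market, salt, cloud, child, look, find, bag, fear, wagon, an, table, nor, cloud, short, box, find, ask, an, salt
N = 43

43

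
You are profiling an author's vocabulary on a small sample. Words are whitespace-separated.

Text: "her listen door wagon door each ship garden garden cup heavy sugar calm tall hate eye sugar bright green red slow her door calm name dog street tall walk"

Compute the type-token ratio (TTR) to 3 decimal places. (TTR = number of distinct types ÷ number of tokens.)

N = 29 tokens, V = 22 types.
TTR = V / N = 22 / 29 = 0.759

0.759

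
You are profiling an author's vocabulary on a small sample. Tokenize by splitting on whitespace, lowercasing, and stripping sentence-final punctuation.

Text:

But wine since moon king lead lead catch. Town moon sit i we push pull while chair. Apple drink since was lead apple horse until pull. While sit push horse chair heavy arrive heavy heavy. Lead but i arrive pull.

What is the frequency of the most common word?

Frequencies: lead:4, pull:3, heavy:3, but:2, since:2, moon:2, sit:2, i:2, push:2, while:2, chair:2, apple:2, horse:2, arrive:2, wine:1, king:1, catch:1, town:1, we:1, drink:1, … (2 more, each freq 1)
Most common: 'lead' with frequency 4.

4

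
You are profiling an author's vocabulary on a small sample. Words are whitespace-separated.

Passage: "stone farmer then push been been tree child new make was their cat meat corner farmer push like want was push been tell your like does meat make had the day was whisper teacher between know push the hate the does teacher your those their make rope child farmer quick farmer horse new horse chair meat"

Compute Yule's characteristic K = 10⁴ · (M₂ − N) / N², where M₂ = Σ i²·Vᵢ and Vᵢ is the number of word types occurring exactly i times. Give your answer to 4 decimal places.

Frequencies: farmer:4, push:4, been:3, make:3, was:3, meat:3, the:3, child:2, new:2, their:2, like:2, your:2, does:2, teacher:2, horse:2, stone:1, then:1, tree:1, cat:1, corner:1, … (12 more, each freq 1)
N = 56. Frequency spectrum: V_1=17, V_2=8, V_3=5, V_4=2
M₂ = 1²·17 + 2²·8 + 3²·5 + 4²·2 = 126
K = 10000 × (126 − 56) / 56² = 223.2143

223.2143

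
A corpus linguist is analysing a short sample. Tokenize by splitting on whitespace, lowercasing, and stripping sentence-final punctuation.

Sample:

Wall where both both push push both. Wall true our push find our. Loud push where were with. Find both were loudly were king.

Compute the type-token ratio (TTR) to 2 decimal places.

0.50

N = 24 tokens, V = 12 types.
TTR = V / N = 12 / 24 = 0.50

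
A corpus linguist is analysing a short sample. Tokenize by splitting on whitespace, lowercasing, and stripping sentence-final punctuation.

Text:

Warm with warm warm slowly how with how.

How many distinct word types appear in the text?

Distinct types: {how, slowly, warm, with}
V = 4

4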